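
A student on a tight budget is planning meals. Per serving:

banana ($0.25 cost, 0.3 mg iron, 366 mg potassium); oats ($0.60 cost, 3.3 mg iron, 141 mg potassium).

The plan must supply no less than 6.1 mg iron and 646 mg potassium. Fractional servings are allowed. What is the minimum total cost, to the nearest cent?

$1.32

At the optimum either one food covers both requirements or two foods hit both targets exactly; no other combination can be cheaper.
banana only: max(6.1/0.3, 646/366) = 20.33 servings → $5.08.
oats only: max(6.1/3.3, 646/141) = 4.582 servings → $2.75.
banana + oats with both tight: 1.091 servings and 1.749 servings → $1.32.
So the least-cost plan costs $1.32.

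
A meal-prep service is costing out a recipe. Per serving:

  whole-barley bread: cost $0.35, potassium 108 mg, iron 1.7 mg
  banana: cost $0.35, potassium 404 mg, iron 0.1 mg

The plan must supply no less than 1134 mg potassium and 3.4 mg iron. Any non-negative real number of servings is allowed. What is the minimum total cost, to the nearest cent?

$1.46

Two binding constraints pin down two serving amounts, so the optimal mix uses at most two foods. The candidates are each food alone (scaled to the tighter of potassium/iron) and each pair with both constraints tight.
whole-barley bread only: max(1134/108, 3.4/1.7) = 10.5 servings → $3.67.
banana only: max(1134/404, 3.4/0.1) = 34 servings → $11.90.
whole-barley bread + banana with both tight: 1.864 servings and 2.309 servings → $1.46.
Cheapest feasible corner: $1.46.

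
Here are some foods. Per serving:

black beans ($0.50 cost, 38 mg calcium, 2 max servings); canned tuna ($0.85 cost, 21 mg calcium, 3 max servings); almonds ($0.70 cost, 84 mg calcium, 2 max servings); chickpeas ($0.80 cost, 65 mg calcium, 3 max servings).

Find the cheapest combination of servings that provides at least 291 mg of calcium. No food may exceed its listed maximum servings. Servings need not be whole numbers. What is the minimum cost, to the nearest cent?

Cost per mg of calcium: almonds $0.0083, chickpeas $0.0123, black beans $0.0132, canned tuna $0.0405.
Take 2 servings of almonds: +168.0 mg calcium for $1.40 (total $1.40, still need 123.0 mg).
Take 1.892 servings of chickpeas: +123.0 mg calcium for $1.51 (total $2.91, still need 0.0 mg).
Filling from the cheapest source first is optimal under one linear minimum: $2.91.

$2.91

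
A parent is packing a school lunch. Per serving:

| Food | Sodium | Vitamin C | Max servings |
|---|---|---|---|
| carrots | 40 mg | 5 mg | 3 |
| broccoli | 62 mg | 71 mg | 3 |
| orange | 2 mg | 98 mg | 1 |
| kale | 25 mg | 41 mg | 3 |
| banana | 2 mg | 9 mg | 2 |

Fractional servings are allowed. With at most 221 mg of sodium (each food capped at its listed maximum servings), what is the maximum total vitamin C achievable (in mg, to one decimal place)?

399.3 mg

Vitamin C per mg sodium: orange 49, banana 4.5, kale 1.64, broccoli 1.145, carrots 0.125.
Take 1 serving of orange: uses 2 mg sodium, +98.0 mg vitamin C (running total 98.0 mg).
Take 2 servings of banana: uses 4 mg sodium, +18.0 mg vitamin C (running total 116.0 mg).
Take 3 servings of kale: uses 75 mg sodium, +123.0 mg vitamin C (running total 239.0 mg).
Take 2.258 servings of broccoli: uses 140 mg sodium, +160.3 mg vitamin C (running total 399.3 mg).
Filling greedily by vitamin C-per-mg sodium is optimal for one linear limit, giving 399.3 mg.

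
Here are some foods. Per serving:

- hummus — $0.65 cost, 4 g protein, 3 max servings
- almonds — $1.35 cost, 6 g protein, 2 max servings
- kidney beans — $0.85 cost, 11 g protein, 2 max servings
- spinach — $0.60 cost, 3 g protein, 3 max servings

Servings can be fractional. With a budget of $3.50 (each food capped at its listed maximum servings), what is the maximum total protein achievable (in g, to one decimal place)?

33.1 g

Protein per dollar: kidney beans 12.94, hummus 6.154, spinach 5, almonds 4.444.
Take 2 servings of kidney beans: spends $1.70, +22.0 g protein (running total 22.0 g).
Take 2.769 servings of hummus: spends $1.80, +11.1 g protein (running total 33.1 g).
Filling greedily by protein-per-dollar is optimal for one linear limit, giving 33.1 g.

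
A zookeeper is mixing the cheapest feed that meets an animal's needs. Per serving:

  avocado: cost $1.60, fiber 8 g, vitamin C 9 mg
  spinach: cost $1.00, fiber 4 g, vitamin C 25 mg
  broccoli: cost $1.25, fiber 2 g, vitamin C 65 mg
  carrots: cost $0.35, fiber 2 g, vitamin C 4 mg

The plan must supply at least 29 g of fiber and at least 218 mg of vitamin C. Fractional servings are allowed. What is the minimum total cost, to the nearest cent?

$7.44

Compare the cost at each extreme point of the feasible region.
avocado only: max(29/8, 218/9) = 24.22 servings → $38.76.
spinach only: max(29/4, 218/25) = 8.72 servings → $8.72.
broccoli only: max(29/2, 218/65) = 14.5 servings → $18.12.
carrots only: max(29/2, 218/4) = 54.5 servings → $19.07.
avocado + spinach: intersection lies outside the first quadrant.
avocado + broccoli with both tight: 2.886 servings and 2.954 servings → $8.31.
avocado + carrots with both targets exact would need a negative amount; discard.
spinach + broccoli with both tight: 6.9 servings and 0.7 servings → $7.78.
spinach + carrots: intersection lies outside the first quadrant.
broccoli + carrots with both tight: 2.623 servings and 11.88 servings → $7.44.
So the least-cost plan costs $7.44.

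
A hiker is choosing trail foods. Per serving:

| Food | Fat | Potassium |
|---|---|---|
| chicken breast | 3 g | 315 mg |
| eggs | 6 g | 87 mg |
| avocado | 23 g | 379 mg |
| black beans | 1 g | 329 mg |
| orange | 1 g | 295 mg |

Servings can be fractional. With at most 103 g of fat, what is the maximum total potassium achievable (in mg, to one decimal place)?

Potassium per g fat: black beans 329, orange 295, chicken breast 105, avocado 16.48, eggs 14.5.
With no serving limits, spend the whole fat allowance on black beans: 103 g / 1 g × 329 mg = 33887.0 mg.

33887.0 mg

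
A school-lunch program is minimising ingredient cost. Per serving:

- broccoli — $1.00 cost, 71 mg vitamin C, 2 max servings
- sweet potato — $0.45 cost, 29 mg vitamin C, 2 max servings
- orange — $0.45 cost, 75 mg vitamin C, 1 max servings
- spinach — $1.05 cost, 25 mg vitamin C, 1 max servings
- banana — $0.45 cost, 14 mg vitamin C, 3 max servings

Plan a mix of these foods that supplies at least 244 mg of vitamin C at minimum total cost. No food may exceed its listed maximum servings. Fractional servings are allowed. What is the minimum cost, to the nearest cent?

$2.87

Cost per mg of vitamin C: orange $0.0060, broccoli $0.0141, sweet potato $0.0155, banana $0.0321, spinach $0.0420.
Take 1 serving of orange: +75.0 mg vitamin C for $0.45 (total $0.45, still need 169.0 mg).
Take 2 servings of broccoli: +142.0 mg vitamin C for $2.00 (total $2.45, still need 27.0 mg).
Take 0.931 servings of sweet potato: +27.0 mg vitamin C for $0.42 (total $2.87, still need 0.0 mg).
Greedy by cheapest-per-mg is optimal for a single linear constraint, so the minimum cost is $2.87.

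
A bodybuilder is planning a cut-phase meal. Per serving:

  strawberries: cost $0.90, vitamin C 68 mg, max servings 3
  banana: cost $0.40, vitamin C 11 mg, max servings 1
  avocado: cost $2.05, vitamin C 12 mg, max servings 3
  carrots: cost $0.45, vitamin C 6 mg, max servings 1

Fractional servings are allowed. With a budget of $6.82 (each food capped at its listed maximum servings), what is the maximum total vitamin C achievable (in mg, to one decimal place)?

Vitamin C per dollar: strawberries 75.56, banana 27.5, carrots 13.33, avocado 5.854.
Take 3 servings of strawberries: spends $2.70, +204.0 mg vitamin C (running total 204.0 mg).
Take 1 serving of banana: spends $0.40, +11.0 mg vitamin C (running total 215.0 mg).
Take 1 serving of carrots: spends $0.45, +6.0 mg vitamin C (running total 221.0 mg).
Take 1.595 servings of avocado: spends $3.27, +19.1 mg vitamin C (running total 240.1 mg).
Greedy by best ratio exhausts the cost allowance optimally: 240.1 mg.

240.1 mg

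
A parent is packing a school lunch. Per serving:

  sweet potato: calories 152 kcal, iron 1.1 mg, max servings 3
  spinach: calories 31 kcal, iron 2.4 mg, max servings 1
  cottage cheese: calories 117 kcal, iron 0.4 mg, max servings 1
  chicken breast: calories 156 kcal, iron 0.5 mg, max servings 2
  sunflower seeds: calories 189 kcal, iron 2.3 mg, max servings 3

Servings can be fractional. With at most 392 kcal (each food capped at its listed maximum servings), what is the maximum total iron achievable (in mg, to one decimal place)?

Iron per kcal: spinach 0.07742, sunflower seeds 0.01217, sweet potato 0.007237, cottage cheese 0.003419, chicken breast 0.003205.
Take 1 serving of spinach: uses 31 kcal, +2.4 mg iron (running total 2.4 mg).
Take 1.91 servings of sunflower seeds: uses 361 kcal, +4.4 mg iron (running total 6.8 mg).
Greedy by best ratio exhausts the calories allowance optimally: 6.8 mg.

6.8 mg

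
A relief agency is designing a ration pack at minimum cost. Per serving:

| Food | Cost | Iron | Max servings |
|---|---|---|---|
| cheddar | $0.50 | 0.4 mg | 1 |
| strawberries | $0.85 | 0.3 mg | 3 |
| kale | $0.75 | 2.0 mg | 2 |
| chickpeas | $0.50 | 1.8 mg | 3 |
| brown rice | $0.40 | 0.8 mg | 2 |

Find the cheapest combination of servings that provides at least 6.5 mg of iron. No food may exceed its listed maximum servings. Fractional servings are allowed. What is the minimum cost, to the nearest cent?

$1.91

Cost per mg of iron: chickpeas $0.2778, kale $0.3750, brown rice $0.5000, cheddar $1.2500, strawberries $2.8333.
Take 3 servings of chickpeas: +5.4 mg iron for $1.50 (total $1.50, still need 1.1 mg).
Take 0.55 servings of kale: +1.1 mg iron for $0.41 (total $1.91, still need 0.0 mg).
Filling from the cheapest source first is optimal under one linear minimum: $1.91.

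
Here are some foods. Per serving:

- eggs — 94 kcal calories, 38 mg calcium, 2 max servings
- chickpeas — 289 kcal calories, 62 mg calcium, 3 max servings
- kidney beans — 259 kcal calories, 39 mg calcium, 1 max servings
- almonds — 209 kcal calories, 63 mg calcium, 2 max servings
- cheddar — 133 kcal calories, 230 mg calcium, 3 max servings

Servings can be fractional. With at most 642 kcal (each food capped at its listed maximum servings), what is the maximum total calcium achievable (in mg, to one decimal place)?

Calcium per kcal: cheddar 1.729, eggs 0.4043, almonds 0.3014, chickpeas 0.2145, kidney beans 0.1506.
Take 3 servings of cheddar: uses 399 kcal, +690.0 mg calcium (running total 690.0 mg).
Take 2 servings of eggs: uses 188 kcal, +76.0 mg calcium (running total 766.0 mg).
Take 0.2632 servings of almonds: uses 55 kcal, +16.6 mg calcium (running total 782.6 mg).
Greedy by best ratio exhausts the calories allowance optimally: 782.6 mg.

782.6 mg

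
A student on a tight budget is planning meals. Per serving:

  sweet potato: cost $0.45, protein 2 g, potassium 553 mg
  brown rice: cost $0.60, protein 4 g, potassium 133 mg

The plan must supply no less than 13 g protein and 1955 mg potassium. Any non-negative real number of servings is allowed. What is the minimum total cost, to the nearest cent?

Compare the cost at each extreme point of the feasible region.
sweet potato only: max(13/2, 1955/553) = 6.5 servings → $2.92.
brown rice only: max(13/4, 1955/133) = 14.7 servings → $8.82.
sweet potato + brown rice with both tight: 3.13 servings and 1.685 servings → $2.42.
Cheapest feasible corner: $2.42.

$2.42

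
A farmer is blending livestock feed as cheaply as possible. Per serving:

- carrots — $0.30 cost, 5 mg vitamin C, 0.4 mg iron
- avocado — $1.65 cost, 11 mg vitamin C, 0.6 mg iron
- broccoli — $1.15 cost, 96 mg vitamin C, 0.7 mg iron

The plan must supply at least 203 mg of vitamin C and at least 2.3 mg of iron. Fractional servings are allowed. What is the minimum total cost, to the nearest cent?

The cheapest plan sits at a corner of the feasible region — with two constraints it uses at most two foods.
carrots only: max(203/5, 2.3/0.4) = 40.6 servings → $12.18.
avocado only: max(203/11, 2.3/0.6) = 18.45 servings → $30.45.
broccoli only: max(203/96, 2.3/0.7) = 3.286 servings → $3.78.
carrots + avocado: intersection lies outside the first quadrant.
carrots + broccoli with both tight: 2.255 servings and 1.997 servings → $2.97.
avocado + broccoli with both tight: 1.577 servings and 1.934 servings → $4.83.
So the least-cost plan costs $2.97.

$2.97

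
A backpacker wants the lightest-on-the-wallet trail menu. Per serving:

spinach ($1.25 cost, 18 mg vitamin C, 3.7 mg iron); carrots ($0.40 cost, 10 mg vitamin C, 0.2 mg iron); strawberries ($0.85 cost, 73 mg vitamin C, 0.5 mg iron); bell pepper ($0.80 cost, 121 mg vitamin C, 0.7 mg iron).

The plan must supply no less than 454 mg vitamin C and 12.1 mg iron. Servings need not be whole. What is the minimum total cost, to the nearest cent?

$5.98

An LP optimum is at a vertex; with two nutrient constraints at most two foods are used. Check each candidate.
spinach only: max(454/18, 12.1/3.7) = 25.22 servings → $31.53.
carrots only: max(454/10, 12.1/0.2) = 60.5 servings → $24.20.
strawberries only: max(454/73, 12.1/0.5) = 24.2 servings → $20.57.
bell pepper only: max(454/121, 12.1/0.7) = 17.29 servings → $13.83.
spinach + carrots with both tight: 0.9042 servings and 43.77 servings → $18.64.
spinach + strawberries with both tight: 2.514 servings and 5.599 servings → $7.90.
spinach + bell pepper with both tight: 2.635 servings and 3.36 servings → $5.98.
carrots + strawberries: intersection lies outside the first quadrant.
carrots + bell pepper: the both-tight solution has a negative serving — not a feasible corner.
strawberries + bell pepper: the both-tight solution has a negative serving — not a feasible corner.
Cheapest feasible corner: $5.98.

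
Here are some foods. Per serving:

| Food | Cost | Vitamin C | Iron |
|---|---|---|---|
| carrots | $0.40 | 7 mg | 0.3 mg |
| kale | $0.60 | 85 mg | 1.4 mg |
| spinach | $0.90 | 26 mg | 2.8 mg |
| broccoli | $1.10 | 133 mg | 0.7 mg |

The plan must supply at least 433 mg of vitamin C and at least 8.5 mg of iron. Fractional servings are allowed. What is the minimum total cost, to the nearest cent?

An LP optimum is at a vertex; with two nutrient constraints at most two foods are used. Check each candidate.
carrots only: max(433/7, 8.5/0.3) = 61.86 servings → $24.74.
kale only: max(433/85, 8.5/1.4) = 6.071 servings → $3.64.
spinach only: max(433/26, 8.5/2.8) = 16.65 servings → $14.99.
broccoli only: max(433/133, 8.5/0.7) = 12.14 servings → $13.36.
carrots + kale with both tight: 7.408 servings and 4.484 servings → $5.65.
carrots + spinach: the both-tight solution has a negative serving — not a feasible corner.
carrots + broccoli with both tight: 23.64 servings and 2.011 servings → $11.67.
kale + spinach with both tight: 4.918 servings and 0.5769 servings → $3.47.
kale + broccoli: intersection lies outside the first quadrant.
spinach + broccoli with both tight: 2.336 servings and 2.799 servings → $5.18.
The minimum over all feasible corners is $3.47.

$3.47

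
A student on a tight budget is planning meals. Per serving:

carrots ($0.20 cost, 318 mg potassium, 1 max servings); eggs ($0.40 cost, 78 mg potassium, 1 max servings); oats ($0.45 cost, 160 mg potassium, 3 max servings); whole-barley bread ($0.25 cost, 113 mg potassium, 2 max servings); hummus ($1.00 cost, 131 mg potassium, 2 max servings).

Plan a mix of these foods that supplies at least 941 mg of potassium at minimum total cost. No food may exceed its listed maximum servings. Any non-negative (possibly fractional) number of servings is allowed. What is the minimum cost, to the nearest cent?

Cost per mg of potassium: carrots $0.0006, whole-barley bread $0.0022, oats $0.0028, eggs $0.0051, hummus $0.0076.
Take 1 serving of carrots: +318.0 mg potassium for $0.20 (total $0.20, still need 623.0 mg).
Take 2 servings of whole-barley bread: +226.0 mg potassium for $0.50 (total $0.70, still need 397.0 mg).
Take 2.481 servings of oats: +397.0 mg potassium for $1.12 (total $1.82, still need 0.0 mg).
Greedy by cheapest-per-mg is optimal for a single linear constraint, so the minimum cost is $1.82.

$1.82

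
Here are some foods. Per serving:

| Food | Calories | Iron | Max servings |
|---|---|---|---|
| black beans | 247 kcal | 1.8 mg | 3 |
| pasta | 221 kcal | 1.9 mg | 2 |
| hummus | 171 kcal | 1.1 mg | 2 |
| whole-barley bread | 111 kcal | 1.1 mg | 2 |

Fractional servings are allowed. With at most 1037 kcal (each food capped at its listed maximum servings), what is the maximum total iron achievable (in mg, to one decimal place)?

Iron per kcal: whole-barley bread 0.00991, pasta 0.008597, black beans 0.007287, hummus 0.006433.
Take 2 servings of whole-barley bread: uses 222 kcal, +2.2 mg iron (running total 2.2 mg).
Take 2 servings of pasta: uses 442 kcal, +3.8 mg iron (running total 6.0 mg).
Take 1.51 servings of black beans: uses 373 kcal, +2.7 mg iron (running total 8.7 mg).
Filling greedily by iron-per-kcal is optimal for one linear limit, giving 8.7 mg.

8.7 mg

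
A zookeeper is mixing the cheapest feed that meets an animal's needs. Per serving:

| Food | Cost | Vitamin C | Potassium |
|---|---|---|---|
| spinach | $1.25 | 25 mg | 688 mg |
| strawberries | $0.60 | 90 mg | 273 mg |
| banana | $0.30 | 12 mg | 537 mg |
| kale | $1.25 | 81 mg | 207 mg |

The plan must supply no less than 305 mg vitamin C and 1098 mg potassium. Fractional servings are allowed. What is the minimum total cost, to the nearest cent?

Check every corner: each single food scaled to meet both minima, and each pair solved so both constraints bind.
spinach only: max(305/25, 1098/688) = 12.2 servings → $15.25.
strawberries only: max(305/90, 1098/273) = 4.022 servings → $2.41.
banana only: max(305/12, 1098/537) = 25.42 servings → $7.62.
kale only: max(305/81, 1098/207) = 5.304 servings → $6.63.
spinach + strawberries with both tight: 0.2823 servings and 3.31 servings → $2.34.
spinach + banana: the both-tight solution has a negative serving — not a feasible corner.
spinach + kale with both tight: 0.5104 servings and 3.608 servings → $5.15.
strawberries + banana with both tight: 3.343 servings and 0.3453 servings → $2.11.
strawberries + kale with both targets exact would need a negative amount; discard.
banana + kale with both tight: 0.6291 servings and 3.672 servings → $4.78.
The minimum over all feasible corners is $2.11.

$2.11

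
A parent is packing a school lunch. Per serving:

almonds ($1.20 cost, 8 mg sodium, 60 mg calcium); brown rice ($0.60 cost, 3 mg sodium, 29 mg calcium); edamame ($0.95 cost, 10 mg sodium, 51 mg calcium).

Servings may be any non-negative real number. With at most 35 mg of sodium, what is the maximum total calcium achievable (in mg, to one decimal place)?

Calcium per mg sodium: brown rice 9.667, almonds 7.5, edamame 5.1.
With no serving limits, spend the whole sodium allowance on brown rice: 35 mg / 3 mg × 29 mg = 338.3 mg.

338.3 mg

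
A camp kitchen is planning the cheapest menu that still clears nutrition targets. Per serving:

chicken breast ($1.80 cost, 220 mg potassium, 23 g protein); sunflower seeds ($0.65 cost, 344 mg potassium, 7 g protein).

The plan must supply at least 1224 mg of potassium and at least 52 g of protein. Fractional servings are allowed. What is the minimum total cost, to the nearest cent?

An LP optimum is at a vertex; with two nutrient constraints at most two foods are used. Check each candidate.
chicken breast only: max(1224/220, 52/23) = 5.564 servings → $10.01.
sunflower seeds only: max(1224/344, 52/7) = 7.429 servings → $4.83.
chicken breast + sunflower seeds with both tight: 1.463 servings and 2.623 servings → $4.34.
So the least-cost plan costs $4.34.

$4.34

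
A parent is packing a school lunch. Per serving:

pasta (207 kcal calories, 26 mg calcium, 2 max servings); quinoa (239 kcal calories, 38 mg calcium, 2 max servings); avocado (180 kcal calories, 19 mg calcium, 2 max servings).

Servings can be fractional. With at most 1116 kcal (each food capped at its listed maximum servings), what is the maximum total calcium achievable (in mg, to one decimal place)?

Calcium per kcal: quinoa 0.159, pasta 0.1256, avocado 0.1056.
Take 2 servings of quinoa: uses 478 kcal, +76.0 mg calcium (running total 76.0 mg).
Take 2 servings of pasta: uses 414 kcal, +52.0 mg calcium (running total 128.0 mg).
Take 1.244 servings of avocado: uses 224 kcal, +23.6 mg calcium (running total 151.6 mg).
Greedy by best ratio exhausts the calories allowance optimally: 151.6 mg.

151.6 mg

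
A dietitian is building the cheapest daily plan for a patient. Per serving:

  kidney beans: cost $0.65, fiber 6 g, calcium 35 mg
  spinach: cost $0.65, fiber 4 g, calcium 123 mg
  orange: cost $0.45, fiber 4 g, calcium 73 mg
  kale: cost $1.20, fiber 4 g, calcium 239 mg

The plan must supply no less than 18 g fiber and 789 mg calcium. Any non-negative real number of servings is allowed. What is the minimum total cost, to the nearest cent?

Two binding constraints pin down two serving amounts, so the optimal mix uses at most two foods. The candidates are each food alone (scaled to the tighter of fiber/calcium) and each pair with both constraints tight.
kidney beans only: max(18/6, 789/35) = 22.54 servings → $14.65.
spinach only: max(18/4, 789/123) = 6.415 servings → $4.17.
orange only: max(18/4, 789/73) = 10.81 servings → $4.86.
kale only: max(18/4, 789/239) = 4.5 servings → $5.40.
kidney beans + spinach with both targets exact would need a negative amount; discard.
kidney beans + orange: intersection lies outside the first quadrant.
kidney beans + kale with both tight: 0.8856 servings and 3.172 servings → $4.38.
spinach + orange with both targets exact would need a negative amount; discard.
spinach + kale with both tight: 2.47 servings and 2.03 servings → $4.04.
orange + kale with both tight: 1.726 servings and 2.774 servings → $4.11.
So the least-cost plan costs $4.04.

$4.04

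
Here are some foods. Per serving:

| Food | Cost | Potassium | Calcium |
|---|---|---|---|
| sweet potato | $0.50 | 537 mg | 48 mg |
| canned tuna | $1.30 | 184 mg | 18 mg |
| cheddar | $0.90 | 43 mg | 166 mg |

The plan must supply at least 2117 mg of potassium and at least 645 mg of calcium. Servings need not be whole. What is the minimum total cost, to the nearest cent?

Minimising a linear cost over {potassium ≥ 2117, calcium ≥ 645, servings ≥ 0} — the optimum is at a vertex, using one or two foods.
sweet potato only: max(2117/537, 645/48) = 13.44 servings → $6.72.
canned tuna only: max(2117/184, 645/18) = 35.83 servings → $46.58.
cheddar only: max(2117/43, 645/166) = 49.23 servings → $44.31.
sweet potato + canned tuna: intersection lies outside the first quadrant.
sweet potato + cheddar with both tight: 3.717 servings and 2.811 servings → $4.39.
canned tuna + cheddar with both tight: 10.87 servings and 2.707 servings → $16.57.
The minimum over all feasible corners is $4.39.

$4.39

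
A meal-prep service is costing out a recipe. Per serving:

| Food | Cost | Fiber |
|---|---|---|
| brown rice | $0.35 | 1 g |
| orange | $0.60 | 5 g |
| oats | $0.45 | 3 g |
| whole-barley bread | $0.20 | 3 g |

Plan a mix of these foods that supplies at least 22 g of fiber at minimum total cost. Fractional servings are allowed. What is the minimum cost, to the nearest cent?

$1.47

Cost per g of fiber: whole-barley bread $0.0667, orange $0.1200, oats $0.1500, brown rice $0.3500.
With no serving limits, use only whole-barley bread: 22 g / 3 g = 7.333 servings × $0.20 = $1.47.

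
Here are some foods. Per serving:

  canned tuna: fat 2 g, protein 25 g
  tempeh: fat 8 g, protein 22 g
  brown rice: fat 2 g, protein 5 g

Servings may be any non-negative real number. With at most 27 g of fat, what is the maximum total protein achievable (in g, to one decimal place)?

337.5 g

Protein per g fat: canned tuna 12.5, tempeh 2.75, brown rice 2.5.
With no serving limits, spend the whole fat allowance on canned tuna: 27 g / 2 g × 25 g = 337.5 g.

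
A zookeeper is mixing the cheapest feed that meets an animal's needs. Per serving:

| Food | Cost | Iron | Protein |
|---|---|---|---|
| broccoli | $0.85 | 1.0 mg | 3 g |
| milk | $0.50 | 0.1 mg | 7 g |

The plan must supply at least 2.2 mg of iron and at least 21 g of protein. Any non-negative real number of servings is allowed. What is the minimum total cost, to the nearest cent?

broccoli only: max(2.2/1.0, 21/3) = 7 servings → $5.95.
milk only: max(2.2/0.1, 21/7) = 22 servings → $11.00.
broccoli + milk with both tight: 1.985 servings and 2.149 servings → $2.76.
So the least-cost plan costs $2.76.

$2.76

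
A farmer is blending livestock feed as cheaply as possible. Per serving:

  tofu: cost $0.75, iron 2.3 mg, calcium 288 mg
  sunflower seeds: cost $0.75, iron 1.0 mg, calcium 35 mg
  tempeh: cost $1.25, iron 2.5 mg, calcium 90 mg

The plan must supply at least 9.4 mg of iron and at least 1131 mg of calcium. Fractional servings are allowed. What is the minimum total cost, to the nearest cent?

This is a tiny linear program; its minimum lies at a vertex of the feasible set. List the vertices and price them.
tofu only: max(9.4/2.3, 1131/288) = 4.087 servings → $3.07.
sunflower seeds only: max(9.4/1.0, 1131/35) = 32.31 servings → $24.24.
tempeh only: max(9.4/2.5, 1131/90) = 12.57 servings → $15.71.
tofu + sunflower seeds with both tight: 3.865 servings and 0.5104 servings → $3.28.
tofu + tempeh with both tight: 3.863 servings and 0.2064 servings → $3.15.
sunflower seeds + tempeh with both targets exact would need a negative amount; discard.
So the least-cost plan costs $3.07.

$3.07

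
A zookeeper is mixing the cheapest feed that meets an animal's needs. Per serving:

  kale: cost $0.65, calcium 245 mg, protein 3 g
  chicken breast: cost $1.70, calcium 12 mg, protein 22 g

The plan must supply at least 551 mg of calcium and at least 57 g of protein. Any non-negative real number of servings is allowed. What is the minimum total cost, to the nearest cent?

For a min-cost LP with two ≥-constraints, a basic feasible solution has at most two positive variables.
kale only: max(551/245, 57/3) = 19 servings → $12.35.
chicken breast only: max(551/12, 57/22) = 45.92 servings → $78.06.
kale + chicken breast with both tight: 2.136 servings and 2.3 servings → $5.30.
The minimum over all feasible corners is $5.30.

$5.30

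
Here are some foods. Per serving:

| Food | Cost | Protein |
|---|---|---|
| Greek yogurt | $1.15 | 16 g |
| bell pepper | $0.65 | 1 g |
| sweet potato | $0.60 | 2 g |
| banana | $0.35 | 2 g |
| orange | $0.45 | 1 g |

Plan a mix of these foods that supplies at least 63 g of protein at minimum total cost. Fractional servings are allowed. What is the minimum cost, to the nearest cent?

Cost per g of protein: Greek yogurt $0.0719, banana $0.1750, sweet potato $0.3000, orange $0.4500, bell pepper $0.6500.
With no serving limits, use only Greek yogurt: 63 g / 16 g = 3.938 servings × $1.15 = $4.53.

$4.53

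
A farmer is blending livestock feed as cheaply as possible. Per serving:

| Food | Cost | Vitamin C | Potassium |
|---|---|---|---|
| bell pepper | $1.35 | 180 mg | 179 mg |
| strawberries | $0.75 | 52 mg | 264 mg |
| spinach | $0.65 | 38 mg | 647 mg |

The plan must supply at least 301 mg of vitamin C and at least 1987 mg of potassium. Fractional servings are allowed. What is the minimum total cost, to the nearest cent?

$3.27

bell pepper only: max(301/180, 1987/179) = 11.1 servings → $14.99.
strawberries only: max(301/52, 1987/264) = 7.527 servings → $5.64.
spinach only: max(301/38, 1987/647) = 7.921 servings → $5.15.
bell pepper + strawberries: intersection lies outside the first quadrant.
bell pepper + spinach with both tight: 1.087 servings and 2.77 servings → $3.27.
strawberries + spinach with both tight: 5.05 servings and 1.011 servings → $4.44.
The minimum over all feasible corners is $3.27.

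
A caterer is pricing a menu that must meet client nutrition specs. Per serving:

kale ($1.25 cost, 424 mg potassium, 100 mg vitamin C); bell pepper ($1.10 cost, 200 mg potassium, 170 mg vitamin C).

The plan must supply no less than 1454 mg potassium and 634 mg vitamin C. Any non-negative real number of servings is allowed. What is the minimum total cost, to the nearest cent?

$5.50

A basic optimal solution has at most two foods positive. Try each food alone and each pair with both targets met exactly.
kale only: max(1454/424, 634/100) = 6.34 servings → $7.92.
bell pepper only: max(1454/200, 634/170) = 7.27 servings → $8.00.
kale + bell pepper with both tight: 2.311 servings and 2.37 servings → $5.50.
So the least-cost plan costs $5.50.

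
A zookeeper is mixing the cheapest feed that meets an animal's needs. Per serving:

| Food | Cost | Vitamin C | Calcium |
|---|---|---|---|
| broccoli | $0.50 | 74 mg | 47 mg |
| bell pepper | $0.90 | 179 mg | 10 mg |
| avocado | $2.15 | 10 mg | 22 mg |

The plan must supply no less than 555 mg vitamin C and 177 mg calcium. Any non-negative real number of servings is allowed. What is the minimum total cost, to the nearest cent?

A basic optimal solution has at most two foods positive. Try each food alone and each pair with both targets met exactly.
broccoli only: max(555/74, 177/47) = 7.5 servings → $3.75.
bell pepper only: max(555/179, 177/10) = 17.7 servings → $15.93.
avocado only: max(555/10, 177/22) = 55.5 servings → $119.33.
broccoli + bell pepper with both tight: 3.406 servings and 1.693 servings → $3.23.
broccoli + avocado: intersection lies outside the first quadrant.
bell pepper + avocado with both tight: 2.72 servings and 6.809 servings → $17.09.
So the least-cost plan costs $3.23.

$3.23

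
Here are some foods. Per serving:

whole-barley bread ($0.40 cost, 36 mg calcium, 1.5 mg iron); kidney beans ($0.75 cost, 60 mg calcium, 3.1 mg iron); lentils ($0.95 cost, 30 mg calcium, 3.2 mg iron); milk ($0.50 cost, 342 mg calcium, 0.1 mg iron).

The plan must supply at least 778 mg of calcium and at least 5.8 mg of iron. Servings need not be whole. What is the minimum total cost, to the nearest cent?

The cheapest plan sits at a corner of the feasible region — with two constraints it uses at most two foods.
whole-barley bread only: max(778/36, 5.8/1.5) = 21.61 servings → $8.64.
kidney beans only: max(778/60, 5.8/3.1) = 12.97 servings → $9.72.
lentils only: max(778/30, 5.8/3.2) = 25.93 servings → $24.64.
milk only: max(778/342, 5.8/0.1) = 58 servings → $29.00.
whole-barley bread + kidney beans: the both-tight solution has a negative serving — not a feasible corner.
whole-barley bread + lentils with both targets exact would need a negative amount; discard.
whole-barley bread + milk with both tight: 3.741 servings and 1.881 servings → $2.44.
kidney beans + lentils: intersection lies outside the first quadrant.
kidney beans + milk with both tight: 1.808 servings and 1.958 servings → $2.33.
lentils + milk with both tight: 1.746 servings and 2.122 servings → $2.72.
So the least-cost plan costs $2.33.

$2.33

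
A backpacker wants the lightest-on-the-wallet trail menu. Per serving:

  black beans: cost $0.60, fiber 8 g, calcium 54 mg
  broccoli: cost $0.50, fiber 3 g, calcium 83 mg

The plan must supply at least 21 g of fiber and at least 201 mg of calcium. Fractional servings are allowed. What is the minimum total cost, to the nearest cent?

An LP optimum is at a vertex; with two nutrient constraints at most two foods are used. Check each candidate.
black beans only: max(21/8, 201/54) = 3.722 servings → $2.23.
broccoli only: max(21/3, 201/83) = 7 servings → $3.50.
black beans + broccoli with both tight: 2.271 servings and 0.9442 servings → $1.83.
Cheapest feasible corner: $1.83.

$1.83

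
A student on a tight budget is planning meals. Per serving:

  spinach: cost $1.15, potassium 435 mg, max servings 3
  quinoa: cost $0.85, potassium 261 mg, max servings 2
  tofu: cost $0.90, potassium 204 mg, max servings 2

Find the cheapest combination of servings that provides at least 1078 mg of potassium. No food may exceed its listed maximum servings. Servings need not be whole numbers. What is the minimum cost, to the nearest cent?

$2.85

Cost per mg of potassium: spinach $0.0026, quinoa $0.0033, tofu $0.0044.
Take 2.478 servings of spinach: +1078.0 mg potassium for $2.85 (total $2.85, still need 0.0 mg).
Filling from the cheapest source first is optimal under one linear minimum: $2.85.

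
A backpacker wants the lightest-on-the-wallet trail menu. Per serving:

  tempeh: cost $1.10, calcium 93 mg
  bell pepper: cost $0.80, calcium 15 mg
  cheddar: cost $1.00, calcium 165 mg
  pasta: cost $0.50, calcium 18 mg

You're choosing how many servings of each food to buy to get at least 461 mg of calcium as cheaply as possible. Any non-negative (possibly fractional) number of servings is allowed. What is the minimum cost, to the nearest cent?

Cost per mg of calcium: cheddar $0.0061, tempeh $0.0118, pasta $0.0278, bell pepper $0.0533.
With no serving limits, use only cheddar: 461 mg / 165 mg = 2.794 servings × $1.00 = $2.79.

$2.79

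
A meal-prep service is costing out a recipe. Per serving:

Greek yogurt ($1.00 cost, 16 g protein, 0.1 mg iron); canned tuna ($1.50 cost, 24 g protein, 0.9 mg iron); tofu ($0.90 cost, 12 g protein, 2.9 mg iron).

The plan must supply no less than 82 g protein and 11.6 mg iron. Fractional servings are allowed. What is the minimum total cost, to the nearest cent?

The cheapest plan sits at a corner of the feasible region — with two constraints it uses at most two foods.
Greek yogurt only: max(82/16, 11.6/0.1) = 116 servings → $116.00.
canned tuna only: max(82/24, 11.6/0.9) = 12.89 servings → $19.33.
tofu only: max(82/12, 11.6/2.9) = 6.833 servings → $6.15.
Greek yogurt + canned tuna: intersection lies outside the first quadrant.
Greek yogurt + tofu with both tight: 2.181 servings and 3.925 servings → $5.71.
canned tuna + tofu with both tight: 1.677 servings and 3.48 servings → $5.65.
Cheapest feasible corner: $5.65.

$5.65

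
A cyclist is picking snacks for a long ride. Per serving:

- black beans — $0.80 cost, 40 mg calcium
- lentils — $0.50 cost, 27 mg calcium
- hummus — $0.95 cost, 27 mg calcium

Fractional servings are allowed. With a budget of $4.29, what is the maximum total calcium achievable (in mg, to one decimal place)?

Calcium per dollar: lentils 54, black beans 50, hummus 28.42.
With no serving limits, spend the whole cost allowance on lentils: $4.29 / $0.50 × 27 mg = 231.7 mg.

231.7 mg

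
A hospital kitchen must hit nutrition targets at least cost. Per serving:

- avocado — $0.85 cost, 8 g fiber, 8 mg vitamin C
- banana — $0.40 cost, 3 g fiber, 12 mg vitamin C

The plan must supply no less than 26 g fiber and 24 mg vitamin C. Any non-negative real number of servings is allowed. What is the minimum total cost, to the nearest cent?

$2.76

Two binding constraints pin down two serving amounts, so the optimal mix uses at most two foods. The candidates are each food alone (scaled to the tighter of fiber/vitamin C) and each pair with both constraints tight.
avocado only: max(26/8, 24/8) = 3.25 servings → $2.76.
banana only: max(26/3, 24/12) = 8.667 servings → $3.47.
avocado + banana: the both-tight solution has a negative serving — not a feasible corner.
Cheapest feasible corner: $2.76.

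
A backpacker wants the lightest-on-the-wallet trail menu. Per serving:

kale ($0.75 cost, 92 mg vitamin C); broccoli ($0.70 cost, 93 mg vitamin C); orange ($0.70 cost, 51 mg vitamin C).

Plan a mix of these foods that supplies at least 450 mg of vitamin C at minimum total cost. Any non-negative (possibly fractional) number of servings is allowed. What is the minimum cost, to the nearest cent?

$3.39

Cost per mg of vitamin C: broccoli $0.0075, kale $0.0082, orange $0.0137.
With no serving limits, use only broccoli: 450 mg / 93 mg = 4.839 servings × $0.70 = $3.39.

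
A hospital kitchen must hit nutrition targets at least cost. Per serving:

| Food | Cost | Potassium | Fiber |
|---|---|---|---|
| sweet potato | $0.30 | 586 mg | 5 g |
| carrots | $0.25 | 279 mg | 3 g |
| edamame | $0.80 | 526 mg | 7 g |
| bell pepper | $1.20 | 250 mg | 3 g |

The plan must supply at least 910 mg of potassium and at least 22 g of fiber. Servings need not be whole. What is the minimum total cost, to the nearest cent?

$1.32

sweet potato only: max(910/586, 22/5) = 4.4 servings → $1.32.
carrots only: max(910/279, 22/3) = 7.333 servings → $1.83.
edamame only: max(910/526, 22/7) = 3.143 servings → $2.51.
bell pepper only: max(910/250, 22/3) = 7.333 servings → $8.80.
sweet potato + carrots with both targets exact would need a negative amount; discard.
sweet potato + edamame: intersection lies outside the first quadrant.
sweet potato + bell pepper with both targets exact would need a negative amount; discard.
carrots + edamame: intersection lies outside the first quadrant.
carrots + bell pepper: intersection lies outside the first quadrant.
edamame + bell pepper: the both-tight solution has a negative serving — not a feasible corner.
Cheapest feasible corner: $1.32.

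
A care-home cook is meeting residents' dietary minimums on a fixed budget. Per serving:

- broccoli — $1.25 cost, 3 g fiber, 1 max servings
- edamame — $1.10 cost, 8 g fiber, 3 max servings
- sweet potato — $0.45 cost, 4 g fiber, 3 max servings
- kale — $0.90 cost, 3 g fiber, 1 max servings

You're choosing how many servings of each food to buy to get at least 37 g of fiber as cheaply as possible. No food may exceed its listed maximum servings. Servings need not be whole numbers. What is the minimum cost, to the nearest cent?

$4.95

Cost per g of fiber: sweet potato $0.1125, edamame $0.1375, kale $0.3000, broccoli $0.4167.
Take 3 servings of sweet potato: +12.0 g fiber for $1.35 (total $1.35, still need 25.0 g).
Take 3 servings of edamame: +24.0 g fiber for $3.30 (total $4.65, still need 1.0 g).
Take 0.3333 servings of kale: +1.0 g fiber for $0.30 (total $4.95, still need 0.0 g).
Filling from the cheapest source first is optimal under one linear minimum: $4.95.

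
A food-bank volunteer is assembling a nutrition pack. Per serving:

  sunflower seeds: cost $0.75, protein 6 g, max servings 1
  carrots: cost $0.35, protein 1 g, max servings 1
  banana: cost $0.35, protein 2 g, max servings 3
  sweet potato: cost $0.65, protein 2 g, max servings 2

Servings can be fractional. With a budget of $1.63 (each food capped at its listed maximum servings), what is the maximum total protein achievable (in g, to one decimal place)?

Protein per dollar: sunflower seeds 8, banana 5.714, sweet potato 3.077, carrots 2.857.
Take 1 serving of sunflower seeds: spends $0.75, +6.0 g protein (running total 6.0 g).
Take 2.514 servings of banana: spends $0.88, +5.0 g protein (running total 11.0 g).
Greedy by best ratio exhausts the cost allowance optimally: 11.0 g.

11.0 g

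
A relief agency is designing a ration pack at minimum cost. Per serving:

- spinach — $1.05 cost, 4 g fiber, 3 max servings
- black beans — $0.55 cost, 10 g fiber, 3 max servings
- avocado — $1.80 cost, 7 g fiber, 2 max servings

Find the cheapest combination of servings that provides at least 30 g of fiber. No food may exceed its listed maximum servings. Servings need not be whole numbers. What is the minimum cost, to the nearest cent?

Cost per g of fiber: black beans $0.0550, avocado $0.2571, spinach $0.2625.
Take 3 servings of black beans: +30.0 g fiber for $1.65 (total $1.65, still need 0.0 g).
Filling from the cheapest source first is optimal under one linear minimum: $1.65.

$1.65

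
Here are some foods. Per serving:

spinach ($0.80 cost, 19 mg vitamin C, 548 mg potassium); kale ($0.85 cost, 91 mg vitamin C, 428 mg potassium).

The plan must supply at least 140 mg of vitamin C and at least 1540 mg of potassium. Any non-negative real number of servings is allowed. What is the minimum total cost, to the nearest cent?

A basic optimal solution has at most two foods positive. Try each food alone and each pair with both targets met exactly.
spinach only: max(140/19, 1540/548) = 7.368 servings → $5.89.
kale only: max(140/91, 1540/428) = 3.598 servings → $3.06.
spinach + kale with both tight: 1.922 servings and 1.137 servings → $2.50.
So the least-cost plan costs $2.50.

$2.50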